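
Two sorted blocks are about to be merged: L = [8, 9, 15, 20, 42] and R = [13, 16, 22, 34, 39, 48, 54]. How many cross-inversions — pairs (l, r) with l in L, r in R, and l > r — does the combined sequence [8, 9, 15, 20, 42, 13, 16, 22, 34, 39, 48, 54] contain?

For each element r of the right run, count left-run elements greater than r:
r = 13: 15, 20, 42 → 3
r = 16: 20, 42 → 2
r = 22: 42 → 1
r = 34: 42 → 1
r = 39: 42 → 1
r = 48: none → 0
r = 54: none → 0
Cross-inversions: 3 + 2 + 1 + 1 + 1 + 0 + 0 = 8

8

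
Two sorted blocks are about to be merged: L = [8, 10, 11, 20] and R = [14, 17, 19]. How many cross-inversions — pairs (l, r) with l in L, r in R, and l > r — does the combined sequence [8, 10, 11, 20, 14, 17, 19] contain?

3 cross-inversions

Take each right-half value and tally the left-half values above it:
r = 14: 20 → 1
r = 17: 20 → 1
r = 19: 20 → 1
Cross-inversions: 1 + 1 + 1 = 3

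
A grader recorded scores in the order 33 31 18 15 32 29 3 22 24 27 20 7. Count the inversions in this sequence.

Inversions: 45

For each element, count later entries that are smaller:
33: 11
31: 9
18: 3
15: 2
32: 7
29: 6
3: 0
22: 2
24: 2
27: 2
20: 1
7: 0
Sum: 11 + 9 + 3 + 2 + 7 + 6 + 0 + 2 + 2 + 2 + 1 + 0 = 45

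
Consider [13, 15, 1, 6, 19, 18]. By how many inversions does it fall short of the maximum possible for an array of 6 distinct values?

10 inversions short

Maximum inversions for 6 distinct elements is C(6, 2) = 6·5/2 = 15.
Current inversions — for each element, count later smaller elements:
13: 2
15: 2
1: 0
6: 0
19: 1
18: 0
Current total: 2 + 2 + 0 + 0 + 1 + 0 = 5
Shortfall: 15 − 5 = 10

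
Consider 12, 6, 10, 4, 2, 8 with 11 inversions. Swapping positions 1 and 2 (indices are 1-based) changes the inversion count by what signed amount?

Positions 1 and 2 hold 12 and 6; after swapping, the array is [6, 12, 10, 4, 2, 8].
Count, for each position, how many later elements it exceeds:
6: 2
12: 4
10: 3
4: 1
2: 0
8: 0
Sum: 2 + 4 + 3 + 1 + 0 + 0 = 10
Change: 10 − 11 = -1

-1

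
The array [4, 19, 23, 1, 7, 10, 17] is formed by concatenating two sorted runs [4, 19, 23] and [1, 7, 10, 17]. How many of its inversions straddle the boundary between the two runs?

9 cross-inversions

Count, for every r in R, how many entries of L exceed r:
r = 1: 4, 19, 23 → 3
r = 7: 19, 23 → 2
r = 10: 19, 23 → 2
r = 17: 19, 23 → 2
Cross-inversions: 3 + 2 + 2 + 2 = 9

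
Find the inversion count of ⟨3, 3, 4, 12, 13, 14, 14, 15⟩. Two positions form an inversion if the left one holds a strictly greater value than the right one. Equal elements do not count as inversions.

0

Element-by-element contributions:
3: 0
3: 0
4: 0
12: 0
13: 0
14: 0
14: 0
15: 0
Sum: 0 + 0 + 0 + 0 + 0 + 0 + 0 + 0 = 0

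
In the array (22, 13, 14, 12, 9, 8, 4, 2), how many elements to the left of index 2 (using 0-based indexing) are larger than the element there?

1 such element

The element at index 2 is 14.
Elements before it: 22, 13
Those larger than 14: 22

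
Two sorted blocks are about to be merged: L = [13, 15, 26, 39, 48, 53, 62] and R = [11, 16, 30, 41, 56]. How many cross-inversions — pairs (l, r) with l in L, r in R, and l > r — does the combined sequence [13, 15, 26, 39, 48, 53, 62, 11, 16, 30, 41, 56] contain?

Cross-inversions: 20

Take each right-half value and tally the left-half values above it:
r = 11: 13, 15, 26, 39, 48, 53, 62 → 7
r = 16: 26, 39, 48, 53, 62 → 5
r = 30: 39, 48, 53, 62 → 4
r = 41: 48, 53, 62 → 3
r = 56: 62 → 1
Cross-inversions: 7 + 5 + 4 + 3 + 1 = 20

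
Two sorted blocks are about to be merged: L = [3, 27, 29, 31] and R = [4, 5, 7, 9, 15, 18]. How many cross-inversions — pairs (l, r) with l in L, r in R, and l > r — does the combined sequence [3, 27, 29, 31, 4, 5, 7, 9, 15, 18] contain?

18 cross-inversions

Count, for every r in R, how many entries of L exceed r:
r = 4: 27, 29, 31 → 3
r = 5: 27, 29, 31 → 3
r = 7: 27, 29, 31 → 3
r = 9: 27, 29, 31 → 3
r = 15: 27, 29, 31 → 3
r = 18: 27, 29, 31 → 3
Cross-inversions: 3 + 3 + 3 + 3 + 3 + 3 = 18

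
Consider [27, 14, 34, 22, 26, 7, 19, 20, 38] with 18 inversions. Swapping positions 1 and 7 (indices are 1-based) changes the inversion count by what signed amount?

Positions 1 and 7 hold 27 and 19; after swapping, the array is [19, 14, 34, 22, 26, 7, 27, 20, 38].
Element-by-element contributions:
19: 2
14: 1
34: 5
22: 2
26: 2
7: 0
27: 1
20: 0
38: 0
Sum: 2 + 1 + 5 + 2 + 2 + 0 + 1 + 0 + 0 = 13
Change: 13 − 18 = -5

-5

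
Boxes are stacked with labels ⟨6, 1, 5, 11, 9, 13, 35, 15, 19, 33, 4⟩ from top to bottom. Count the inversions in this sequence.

For each element, count later entries that are smaller:
6: 3
1: 0
5: 1
11: 2
9: 1
13: 1
35: 4
15: 1
19: 1
33: 1
4: 0
Sum: 3 + 0 + 1 + 2 + 1 + 1 + 4 + 1 + 1 + 1 + 0 = 15

15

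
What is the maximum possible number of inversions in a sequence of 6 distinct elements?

15

The maximum occurs when the array is in strictly decreasing order: every one of the C(6, 2) pairs is inverted.
C(6, 2) = 6·5/2 = 15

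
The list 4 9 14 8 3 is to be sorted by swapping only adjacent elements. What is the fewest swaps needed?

6 adjacent swaps

Each adjacent swap fixes exactly one inversion, so the minimum swap count equals the number of inversions.
Count inversions — for each element, later elements that are smaller:
4: 3 → 1
9: 8, 3 → 2
14: 8, 3 → 2
8: 3 → 1
3: none → 0
Total inversions: 1 + 2 + 2 + 1 + 0 = 6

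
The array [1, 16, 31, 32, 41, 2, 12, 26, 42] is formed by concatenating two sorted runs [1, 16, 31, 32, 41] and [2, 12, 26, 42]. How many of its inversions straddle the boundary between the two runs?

Count, for every r in R, how many entries of L exceed r:
r = 2: 16, 31, 32, 41 → 4
r = 12: 16, 31, 32, 41 → 4
r = 26: 31, 32, 41 → 3
r = 42: none → 0
Cross-inversions: 4 + 4 + 3 + 0 = 11

Cross-inversions: 11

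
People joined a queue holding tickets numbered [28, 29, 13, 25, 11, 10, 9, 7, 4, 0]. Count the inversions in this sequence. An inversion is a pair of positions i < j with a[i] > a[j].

Sweep left to right; for each value list the smaller values that follow it:
28 → 13, 25, 11, 10, 9, 7, 4, 0 → 8
29 → 13, 25, 11, 10, 9, 7, 4, 0 → 8
13 → 11, 10, 9, 7, 4, 0 → 6
25 → 11, 10, 9, 7, 4, 0 → 6
11 → 10, 9, 7, 4, 0 → 5
10 → 9, 7, 4, 0 → 4
9 → 7, 4, 0 → 3
7 → 4, 0 → 2
4 → 0 → 1
0 → none → 0
Sum: 8 + 8 + 6 + 6 + 5 + 4 + 3 + 2 + 1 + 0 = 43

43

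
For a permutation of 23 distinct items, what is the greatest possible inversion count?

The maximum occurs when the array is in strictly decreasing order: every one of the C(23, 2) pairs is inverted.
C(23, 2) = 23·22/2 = 253

253 inversions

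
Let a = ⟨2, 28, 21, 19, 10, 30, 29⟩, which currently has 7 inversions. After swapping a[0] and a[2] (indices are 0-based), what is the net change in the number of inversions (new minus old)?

+1

Positions 0 and 2 hold 2 and 21; after swapping, the array is [21, 28, 2, 19, 10, 30, 29].
Element-by-element contributions:
21 → 2, 19, 10 → 3
28 → 2, 19, 10 → 3
2 → none → 0
19 → 10 → 1
10 → none → 0
30 → 29 → 1
29 → none → 0
Sum: 3 + 3 + 0 + 1 + 0 + 1 + 0 = 8
Change: 8 − 7 = +1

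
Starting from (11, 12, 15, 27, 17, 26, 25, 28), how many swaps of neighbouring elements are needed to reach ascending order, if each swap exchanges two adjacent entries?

4 adjacent swaps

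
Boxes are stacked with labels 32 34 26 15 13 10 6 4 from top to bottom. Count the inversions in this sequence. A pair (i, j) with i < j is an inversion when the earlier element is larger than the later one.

Count, for each position, how many later elements it exceeds:
32: 6
34: 6
26: 5
15: 4
13: 3
10: 2
6: 1
4: 0
Sum: 6 + 6 + 5 + 4 + 3 + 2 + 1 + 0 = 27

27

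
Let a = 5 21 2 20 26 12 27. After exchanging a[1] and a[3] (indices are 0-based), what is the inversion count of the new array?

5 inversions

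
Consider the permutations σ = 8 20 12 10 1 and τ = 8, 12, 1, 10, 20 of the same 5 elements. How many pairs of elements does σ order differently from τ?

4

Assign each item its position (1..5) in the first ordering, then rewrite the second ordering as that position sequence:
positions: 8→1, 20→2, 12→3, 10→4, 1→5
second ordering as positions: [1, 3, 5, 4, 2]
Discordant pairs = inversions in this position sequence.
1: 0
3: 2 → 1
5: 4, 2 → 2
4: 2 → 1
2: 0
Total: 0 + 1 + 2 + 1 + 0 = 4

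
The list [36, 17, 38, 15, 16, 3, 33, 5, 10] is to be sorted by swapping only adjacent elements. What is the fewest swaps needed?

Each adjacent swap fixes exactly one inversion, so the minimum swap count equals the number of inversions.
Count inversions — for each element, later elements that are smaller:
36: 17, 15, 16, 3, 33, 5, 10 → 7
17: 15, 16, 3, 5, 10 → 5
38: 15, 16, 3, 33, 5, 10 → 6
15: 3, 5, 10 → 3
16: 3, 5, 10 → 3
3: none → 0
33: 5, 10 → 2
5: none → 0
10: none → 0
Total inversions: 7 + 5 + 6 + 3 + 3 + 0 + 2 + 0 + 0 = 26

26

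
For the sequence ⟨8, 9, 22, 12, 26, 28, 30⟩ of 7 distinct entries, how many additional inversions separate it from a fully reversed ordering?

Maximum inversions for 7 distinct elements is C(7, 2) = 7·6/2 = 21.
Current inversions — for each element, count later smaller elements:
8: 0
9: 0
22: 1
12: 0
26: 0
28: 0
30: 0
Current total: 0 + 0 + 1 + 0 + 0 + 0 + 0 = 1
Shortfall: 21 − 1 = 20

20 inversions short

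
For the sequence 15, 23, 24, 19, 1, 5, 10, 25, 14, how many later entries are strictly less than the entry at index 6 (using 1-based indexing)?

0 such elements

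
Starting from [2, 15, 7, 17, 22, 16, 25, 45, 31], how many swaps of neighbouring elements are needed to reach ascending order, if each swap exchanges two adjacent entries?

Adjacent swaps: 4

The minimum number of adjacent swaps to sort an array equals its inversion count, since every such swap removes exactly one inversion.
Count inversions — for each element, later elements that are smaller:
2: none → 0
15: 7 → 1
7: none → 0
17: 16 → 1
22: 16 → 1
16: none → 0
25: none → 0
45: 31 → 1
31: none → 0
Total inversions: 0 + 1 + 0 + 1 + 1 + 0 + 0 + 1 + 0 = 4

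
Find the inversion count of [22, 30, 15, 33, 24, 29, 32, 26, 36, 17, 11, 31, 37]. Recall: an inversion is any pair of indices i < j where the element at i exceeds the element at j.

For each element, count later entries that are smaller:
22: 3
30: 6
15: 1
33: 7
24: 2
29: 3
32: 4
26: 2
36: 3
17: 1
11: 0
31: 0
37: 0
Sum: 3 + 6 + 1 + 7 + 2 + 3 + 4 + 2 + 3 + 1 + 0 + 0 + 0 = 32

32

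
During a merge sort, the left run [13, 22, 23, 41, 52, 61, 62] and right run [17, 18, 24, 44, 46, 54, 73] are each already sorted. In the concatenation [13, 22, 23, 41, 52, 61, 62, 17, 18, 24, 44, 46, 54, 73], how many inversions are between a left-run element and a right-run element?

24 cross-inversions

For each element r of the right run, count left-run elements greater than r:
r = 17: 22, 23, 41, 52, 61, 62 → 6
r = 18: 22, 23, 41, 52, 61, 62 → 6
r = 24: 41, 52, 61, 62 → 4
r = 44: 52, 61, 62 → 3
r = 46: 52, 61, 62 → 3
r = 54: 61, 62 → 2
r = 73: none → 0
Cross-inversions: 6 + 6 + 4 + 3 + 3 + 2 + 0 = 24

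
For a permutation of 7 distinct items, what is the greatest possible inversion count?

21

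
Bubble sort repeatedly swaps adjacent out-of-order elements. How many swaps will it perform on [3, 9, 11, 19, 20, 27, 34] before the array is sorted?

Each adjacent swap fixes exactly one inversion, so the minimum swap count equals the number of inversions.
Count inversions — for each element, later elements that are smaller:
3: none → 0
9: none → 0
11: none → 0
19: none → 0
20: none → 0
27: none → 0
34: none → 0
Total inversions: 0 + 0 + 0 + 0 + 0 + 0 + 0 = 0

0 adjacent swaps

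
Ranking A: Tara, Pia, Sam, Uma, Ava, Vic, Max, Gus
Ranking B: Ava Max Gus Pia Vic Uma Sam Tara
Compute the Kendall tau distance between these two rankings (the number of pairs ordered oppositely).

21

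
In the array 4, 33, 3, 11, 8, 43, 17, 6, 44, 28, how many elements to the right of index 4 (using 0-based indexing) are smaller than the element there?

1

The element at index 4 is 8.
Elements after it: 43, 17, 6, 44, 28
Those smaller than 8: 6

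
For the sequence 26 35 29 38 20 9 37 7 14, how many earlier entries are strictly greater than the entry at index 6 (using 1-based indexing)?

The element at index 6 is 9.
Elements before it: 26, 35, 29, 38, 20
Those larger than 9: 26, 35, 29, 38, 20

5 such elements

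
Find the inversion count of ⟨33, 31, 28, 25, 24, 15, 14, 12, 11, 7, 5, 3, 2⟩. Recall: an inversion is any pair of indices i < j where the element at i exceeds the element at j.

Count, for each position, how many later elements it exceeds:
33 → 31, 28, 25, 24, 15, 14, 12, 11, 7, 5, 3, 2 → 12
31 → 28, 25, 24, 15, 14, 12, 11, 7, 5, 3, 2 → 11
28 → 25, 24, 15, 14, 12, 11, 7, 5, 3, 2 → 10
25 → 24, 15, 14, 12, 11, 7, 5, 3, 2 → 9
24 → 15, 14, 12, 11, 7, 5, 3, 2 → 8
15 → 14, 12, 11, 7, 5, 3, 2 → 7
14 → 12, 11, 7, 5, 3, 2 → 6
12 → 11, 7, 5, 3, 2 → 5
11 → 7, 5, 3, 2 → 4
7 → 5, 3, 2 → 3
5 → 3, 2 → 2
3 → 2 → 1
2 → none → 0
Sum: 12 + 11 + 10 + 9 + 8 + 7 + 6 + 5 + 4 + 3 + 2 + 1 + 0 = 78

78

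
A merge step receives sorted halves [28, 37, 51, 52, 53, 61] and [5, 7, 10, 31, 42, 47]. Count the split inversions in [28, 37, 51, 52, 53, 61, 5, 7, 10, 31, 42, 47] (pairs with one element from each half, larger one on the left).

31 cross-inversions

Count, for every r in R, how many entries of L exceed r:
r = 5: 28, 37, 51, 52, 53, 61 → 6
r = 7: 28, 37, 51, 52, 53, 61 → 6
r = 10: 28, 37, 51, 52, 53, 61 → 6
r = 31: 37, 51, 52, 53, 61 → 5
r = 42: 51, 52, 53, 61 → 4
r = 47: 51, 52, 53, 61 → 4
Cross-inversions: 6 + 6 + 6 + 5 + 4 + 4 = 31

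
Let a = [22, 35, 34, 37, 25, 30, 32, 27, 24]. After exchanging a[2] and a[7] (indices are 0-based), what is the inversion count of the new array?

Positions 2 and 7 hold 34 and 27; after swapping, the array is [22, 35, 27, 37, 25, 30, 32, 34, 24].
Element-by-element contributions:
22 → none → 0
35 → 27, 25, 30, 32, 34, 24 → 6
27 → 25, 24 → 2
37 → 25, 30, 32, 34, 24 → 5
25 → 24 → 1
30 → 24 → 1
32 → 24 → 1
34 → 24 → 1
24 → none → 0
Sum: 0 + 6 + 2 + 5 + 1 + 1 + 1 + 1 + 0 = 17

17 inversions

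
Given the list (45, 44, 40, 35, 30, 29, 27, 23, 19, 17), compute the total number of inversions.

45 inversions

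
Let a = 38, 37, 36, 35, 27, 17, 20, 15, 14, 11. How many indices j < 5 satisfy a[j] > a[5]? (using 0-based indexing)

The element at index 5 is 17.
Elements before it: 38, 37, 36, 35, 27
Those larger than 17: 38, 37, 36, 35, 27

5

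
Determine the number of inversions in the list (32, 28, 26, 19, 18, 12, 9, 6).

Element-by-element contributions:
32 → 28, 26, 19, 18, 12, 9, 6 → 7
28 → 26, 19, 18, 12, 9, 6 → 6
26 → 19, 18, 12, 9, 6 → 5
19 → 18, 12, 9, 6 → 4
18 → 12, 9, 6 → 3
12 → 9, 6 → 2
9 → 6 → 1
6 → none → 0
Sum: 7 + 6 + 5 + 4 + 3 + 2 + 1 + 0 = 28

Inversions: 28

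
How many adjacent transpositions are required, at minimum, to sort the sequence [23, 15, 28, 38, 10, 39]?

The minimum number of adjacent swaps to sort an array equals its inversion count, since every such swap removes exactly one inversion.
Count inversions — for each element, later elements that are smaller:
23: 15, 10 → 2
15: 10 → 1
28: 10 → 1
38: 10 → 1
10: none → 0
39: none → 0
Total inversions: 2 + 1 + 1 + 1 + 0 + 0 = 5

5 swaps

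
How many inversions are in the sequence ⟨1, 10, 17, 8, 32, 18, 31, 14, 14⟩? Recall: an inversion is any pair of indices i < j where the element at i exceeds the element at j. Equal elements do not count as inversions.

12

Element-by-element contributions:
1 → none → 0
10 → 8 → 1
17 → 8, 14, 14 → 3
8 → none → 0
32 → 18, 31, 14, 14 → 4
18 → 14, 14 → 2
31 → 14, 14 → 2
14 → none → 0
14 → none → 0
Sum: 0 + 1 + 3 + 0 + 4 + 2 + 2 + 0 + 0 = 12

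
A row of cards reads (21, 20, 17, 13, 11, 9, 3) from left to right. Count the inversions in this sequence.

21

Count, for each position, how many later elements it exceeds:
21: 6
20: 5
17: 4
13: 3
11: 2
9: 1
3: 0
Sum: 6 + 5 + 4 + 3 + 2 + 1 + 0 = 21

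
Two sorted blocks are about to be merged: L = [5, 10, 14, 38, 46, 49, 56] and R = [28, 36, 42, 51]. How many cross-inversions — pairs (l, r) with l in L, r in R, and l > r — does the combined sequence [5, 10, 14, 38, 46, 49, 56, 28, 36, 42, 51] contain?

Split inversions: 12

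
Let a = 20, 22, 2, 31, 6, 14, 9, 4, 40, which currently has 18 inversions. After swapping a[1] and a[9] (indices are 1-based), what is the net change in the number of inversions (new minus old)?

Positions 1 and 9 hold 20 and 40; after swapping, the array is [40, 22, 2, 31, 6, 14, 9, 4, 20].
Element-by-element contributions:
40 → 22, 2, 31, 6, 14, 9, 4, 20 → 8
22 → 2, 6, 14, 9, 4, 20 → 6
2 → none → 0
31 → 6, 14, 9, 4, 20 → 5
6 → 4 → 1
14 → 9, 4 → 2
9 → 4 → 1
4 → none → 0
20 → none → 0
Sum: 8 + 6 + 0 + 5 + 1 + 2 + 1 + 0 + 0 = 23
Change: 23 − 18 = +5

+5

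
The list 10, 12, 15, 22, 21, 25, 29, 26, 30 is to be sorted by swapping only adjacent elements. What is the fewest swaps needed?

2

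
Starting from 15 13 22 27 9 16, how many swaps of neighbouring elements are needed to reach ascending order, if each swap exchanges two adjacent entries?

Minimum adjacent swaps = number of inversions (each swap of adjacent out-of-order elements removes one inversion and no swap can remove more).
Count inversions — for each element, later elements that are smaller:
15: 13, 9 → 2
13: 9 → 1
22: 9, 16 → 2
27: 9, 16 → 2
9: none → 0
16: none → 0
Total inversions: 2 + 1 + 2 + 2 + 0 + 0 = 7

7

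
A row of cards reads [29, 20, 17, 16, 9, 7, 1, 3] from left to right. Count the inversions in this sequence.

Sweep left to right; for each value list the smaller values that follow it:
29 → 20, 17, 16, 9, 7, 1, 3 → 7
20 → 17, 16, 9, 7, 1, 3 → 6
17 → 16, 9, 7, 1, 3 → 5
16 → 9, 7, 1, 3 → 4
9 → 7, 1, 3 → 3
7 → 1, 3 → 2
1 → none → 0
3 → none → 0
Sum: 7 + 6 + 5 + 4 + 3 + 2 + 0 + 0 = 27

27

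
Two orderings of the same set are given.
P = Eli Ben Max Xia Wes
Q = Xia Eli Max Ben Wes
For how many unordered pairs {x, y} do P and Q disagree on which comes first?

4

Assign each item its position (1..5) in the first ordering, then rewrite the second ordering as that position sequence:
positions: Eli→1, Ben→2, Max→3, Xia→4, Wes→5
second ordering as positions: [4, 1, 3, 2, 5]
Discordant pairs = inversions in this position sequence.
4: 1, 3, 2 → 3
1: 0
3: 2 → 1
2: 0
5: 0
Total: 3 + 0 + 1 + 0 + 0 = 4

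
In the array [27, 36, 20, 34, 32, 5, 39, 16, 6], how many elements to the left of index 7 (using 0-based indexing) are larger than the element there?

6

The element at index 7 is 16.
Elements before it: 27, 36, 20, 34, 32, 5, 39
Those larger than 16: 27, 36, 20, 34, 32, 39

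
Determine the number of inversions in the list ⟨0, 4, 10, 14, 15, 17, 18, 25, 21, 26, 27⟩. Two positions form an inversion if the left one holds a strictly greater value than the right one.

1

Element-by-element contributions:
0 → none → 0
4 → none → 0
10 → none → 0
14 → none → 0
15 → none → 0
17 → none → 0
18 → none → 0
25 → 21 → 1
21 → none → 0
26 → none → 0
27 → none → 0
Sum: 0 + 0 + 0 + 0 + 0 + 0 + 0 + 1 + 0 + 0 + 0 = 1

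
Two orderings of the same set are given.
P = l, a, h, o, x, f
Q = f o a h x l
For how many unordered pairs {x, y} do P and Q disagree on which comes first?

There are 11 disagreeing pairs.

Assign each item its position (1..6) in the first ordering, then rewrite the second ordering as that position sequence:
positions: l→1, a→2, h→3, o→4, x→5, f→6
second ordering as positions: [6, 4, 2, 3, 5, 1]
Discordant pairs = inversions in this position sequence.
6: 4, 2, 3, 5, 1 → 5
4: 2, 3, 1 → 3
2: 1 → 1
3: 1 → 1
5: 1 → 1
1: 0
Total: 5 + 3 + 1 + 1 + 1 + 0 = 11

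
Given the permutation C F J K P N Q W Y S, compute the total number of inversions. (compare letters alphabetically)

3

Element-by-element contributions:
C → none → 0
F → none → 0
J → none → 0
K → none → 0
P → N → 1
N → none → 0
Q → none → 0
W → S → 1
Y → S → 1
S → none → 0
Sum: 0 + 0 + 0 + 0 + 1 + 0 + 0 + 1 + 1 + 0 = 3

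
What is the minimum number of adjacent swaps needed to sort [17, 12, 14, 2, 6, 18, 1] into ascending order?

14

Minimum adjacent swaps = number of inversions (each swap of adjacent out-of-order elements removes one inversion and no swap can remove more).
Count inversions — for each element, later elements that are smaller:
17: 12, 14, 2, 6, 1 → 5
12: 2, 6, 1 → 3
14: 2, 6, 1 → 3
2: 1 → 1
6: 1 → 1
18: 1 → 1
1: none → 0
Total inversions: 5 + 3 + 3 + 1 + 1 + 1 + 0 = 14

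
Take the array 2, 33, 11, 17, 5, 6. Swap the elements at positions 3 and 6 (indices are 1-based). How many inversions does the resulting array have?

7 inversions

Positions 3 and 6 hold 11 and 6; after swapping, the array is [2, 33, 6, 17, 5, 11].
Element-by-element contributions:
2: 0
33: 4
6: 1
17: 2
5: 0
11: 0
Sum: 0 + 4 + 1 + 2 + 0 + 0 = 7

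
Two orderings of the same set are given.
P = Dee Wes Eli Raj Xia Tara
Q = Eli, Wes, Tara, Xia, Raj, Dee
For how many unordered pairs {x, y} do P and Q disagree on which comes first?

9 disagreeing pairs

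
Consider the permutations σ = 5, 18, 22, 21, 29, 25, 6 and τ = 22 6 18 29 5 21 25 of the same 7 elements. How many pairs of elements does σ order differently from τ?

Assign each item its position (1..7) in the first ordering, then rewrite the second ordering as that position sequence:
positions: 5→1, 18→2, 22→3, 21→4, 29→5, 25→6, 6→7
second ordering as positions: [3, 7, 2, 5, 1, 4, 6]
Discordant pairs = inversions in this position sequence.
3: 2, 1 → 2
7: 2, 5, 1, 4, 6 → 5
2: 1 → 1
5: 1, 4 → 2
1: 0
4: 0
6: 0
Total: 2 + 5 + 1 + 2 + 0 + 0 + 0 = 10

10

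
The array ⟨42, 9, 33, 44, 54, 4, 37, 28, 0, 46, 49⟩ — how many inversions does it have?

There are 25 out-of-order pairs.

For each element, count later entries that are smaller:
42 → 9, 33, 4, 37, 28, 0 → 6
9 → 4, 0 → 2
33 → 4, 28, 0 → 3
44 → 4, 37, 28, 0 → 4
54 → 4, 37, 28, 0, 46, 49 → 6
4 → 0 → 1
37 → 28, 0 → 2
28 → 0 → 1
0 → none → 0
46 → none → 0
49 → none → 0
Sum: 6 + 2 + 3 + 4 + 6 + 1 + 2 + 1 + 0 + 0 + 0 = 25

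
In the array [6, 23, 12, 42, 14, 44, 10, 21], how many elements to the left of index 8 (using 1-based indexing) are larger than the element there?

3

The element at index 8 is 21.
Elements before it: 6, 23, 12, 42, 14, 44, 10
Those larger than 21: 23, 42, 44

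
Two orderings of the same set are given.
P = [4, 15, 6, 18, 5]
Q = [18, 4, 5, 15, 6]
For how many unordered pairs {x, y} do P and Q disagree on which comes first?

5 disagreeing pairs

Assign each item its position (1..5) in the first ordering, then rewrite the second ordering as that position sequence:
positions: 4→1, 15→2, 6→3, 18→4, 5→5
second ordering as positions: [4, 1, 5, 2, 3]
Discordant pairs = inversions in this position sequence.
4: 1, 2, 3 → 3
1: 0
5: 2, 3 → 2
2: 0
3: 0
Total: 3 + 0 + 2 + 0 + 0 = 5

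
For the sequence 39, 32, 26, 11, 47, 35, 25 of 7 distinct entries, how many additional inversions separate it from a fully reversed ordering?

Maximum inversions for 7 distinct elements is C(7, 2) = 7·6/2 = 21.
Current inversions — for each element, count later smaller elements:
39: 5
32: 3
26: 2
11: 0
47: 2
35: 1
25: 0
Current total: 5 + 3 + 2 + 0 + 2 + 1 + 0 = 13
Shortfall: 21 − 13 = 8

8 inversions short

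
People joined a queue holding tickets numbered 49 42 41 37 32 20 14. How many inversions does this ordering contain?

Sweep left to right; for each value list the smaller values that follow it:
49 → 42, 41, 37, 32, 20, 14 → 6
42 → 41, 37, 32, 20, 14 → 5
41 → 37, 32, 20, 14 → 4
37 → 32, 20, 14 → 3
32 → 20, 14 → 2
20 → 14 → 1
14 → none → 0
Sum: 6 + 5 + 4 + 3 + 2 + 1 + 0 = 21

21 out-of-order pairs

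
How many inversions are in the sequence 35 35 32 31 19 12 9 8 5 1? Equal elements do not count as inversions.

44

Element-by-element contributions:
35 → 32, 31, 19, 12, 9, 8, 5, 1 → 8
35 → 32, 31, 19, 12, 9, 8, 5, 1 → 8
32 → 31, 19, 12, 9, 8, 5, 1 → 7
31 → 19, 12, 9, 8, 5, 1 → 6
19 → 12, 9, 8, 5, 1 → 5
12 → 9, 8, 5, 1 → 4
9 → 8, 5, 1 → 3
8 → 5, 1 → 2
5 → 1 → 1
1 → none → 0
Sum: 8 + 8 + 7 + 6 + 5 + 4 + 3 + 2 + 1 + 0 = 44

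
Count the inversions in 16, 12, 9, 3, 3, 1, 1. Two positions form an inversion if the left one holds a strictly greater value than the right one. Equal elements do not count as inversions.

19

Count, for each position, how many later elements it exceeds:
16 → 12, 9, 3, 3, 1, 1 → 6
12 → 9, 3, 3, 1, 1 → 5
9 → 3, 3, 1, 1 → 4
3 → 1, 1 → 2
3 → 1, 1 → 2
1 → none → 0
1 → none → 0
Sum: 6 + 5 + 4 + 2 + 2 + 0 + 0 = 19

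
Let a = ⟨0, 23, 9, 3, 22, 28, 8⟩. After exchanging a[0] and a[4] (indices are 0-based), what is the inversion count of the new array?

Positions 0 and 4 hold 0 and 22; after swapping, the array is [22, 23, 9, 3, 0, 28, 8].
Element-by-element contributions:
22: 4
23: 4
9: 3
3: 1
0: 0
28: 1
8: 0
Sum: 4 + 4 + 3 + 1 + 0 + 1 + 0 = 13

13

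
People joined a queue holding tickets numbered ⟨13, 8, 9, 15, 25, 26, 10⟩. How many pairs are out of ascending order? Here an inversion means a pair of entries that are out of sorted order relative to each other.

6 inversions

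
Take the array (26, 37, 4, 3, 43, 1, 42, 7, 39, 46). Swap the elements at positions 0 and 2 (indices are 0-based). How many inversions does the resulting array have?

Positions 0 and 2 hold 26 and 4; after swapping, the array is [4, 37, 26, 3, 43, 1, 42, 7, 39, 46].
Sweep left to right; for each value list the smaller values that follow it:
4: 2
37: 4
26: 3
3: 1
43: 4
1: 0
42: 2
7: 0
39: 0
46: 0
Sum: 2 + 4 + 3 + 1 + 4 + 0 + 2 + 0 + 0 + 0 = 16

Inversions: 16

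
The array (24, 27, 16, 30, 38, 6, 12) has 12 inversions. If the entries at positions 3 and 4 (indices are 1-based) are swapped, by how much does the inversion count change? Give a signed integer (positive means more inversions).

Positions 3 and 4 hold 16 and 30; after swapping, the array is [24, 27, 30, 16, 38, 6, 12].
Count, for each position, how many later elements it exceeds:
24 → 16, 6, 12 → 3
27 → 16, 6, 12 → 3
30 → 16, 6, 12 → 3
16 → 6, 12 → 2
38 → 6, 12 → 2
6 → none → 0
12 → none → 0
Sum: 3 + 3 + 3 + 2 + 2 + 0 + 0 = 13
Change: 13 − 12 = +1

+1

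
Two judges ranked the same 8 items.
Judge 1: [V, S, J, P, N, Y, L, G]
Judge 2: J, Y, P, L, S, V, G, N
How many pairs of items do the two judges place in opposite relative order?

13

Assign each item its position (1..8) in the first ordering, then rewrite the second ordering as that position sequence:
positions: V→1, S→2, J→3, P→4, N→5, Y→6, L→7, G→8
second ordering as positions: [3, 6, 4, 7, 2, 1, 8, 5]
Discordant pairs = inversions in this position sequence.
3: 2, 1 → 2
6: 4, 2, 1, 5 → 4
4: 2, 1 → 2
7: 2, 1, 5 → 3
2: 1 → 1
1: 0
8: 5 → 1
5: 0
Total: 2 + 4 + 2 + 3 + 1 + 0 + 1 + 0 = 13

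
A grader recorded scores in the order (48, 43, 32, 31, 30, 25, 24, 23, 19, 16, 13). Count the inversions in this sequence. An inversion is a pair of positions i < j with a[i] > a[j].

55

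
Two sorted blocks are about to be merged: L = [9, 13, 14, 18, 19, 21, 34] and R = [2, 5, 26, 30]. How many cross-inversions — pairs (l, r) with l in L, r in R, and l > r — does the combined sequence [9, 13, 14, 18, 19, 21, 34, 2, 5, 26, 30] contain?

Take each right-half value and tally the left-half values above it:
r = 2: 9, 13, 14, 18, 19, 21, 34 → 7
r = 5: 9, 13, 14, 18, 19, 21, 34 → 7
r = 26: 34 → 1
r = 30: 34 → 1
Cross-inversions: 7 + 7 + 1 + 1 = 16

There are 16 cross-inversions.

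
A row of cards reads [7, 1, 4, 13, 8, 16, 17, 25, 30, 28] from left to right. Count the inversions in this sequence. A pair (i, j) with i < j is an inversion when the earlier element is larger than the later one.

Sweep left to right; for each value list the smaller values that follow it:
7: 2
1: 0
4: 0
13: 1
8: 0
16: 0
17: 0
25: 0
30: 1
28: 0
Sum: 2 + 0 + 0 + 1 + 0 + 0 + 0 + 0 + 1 + 0 = 4

4 inversions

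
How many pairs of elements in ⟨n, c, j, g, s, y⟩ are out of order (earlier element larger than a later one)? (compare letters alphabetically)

Inversion pairs (indices are 0-based):
(0,1): n > c
(0,2): n > j
(0,3): n > g
(2,3): j > g
That's 4 pairs.

4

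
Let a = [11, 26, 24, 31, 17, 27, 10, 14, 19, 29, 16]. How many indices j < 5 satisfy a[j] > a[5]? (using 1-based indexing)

3

The element at index 5 is 17.
Elements before it: 11, 26, 24, 31
Those larger than 17: 26, 24, 31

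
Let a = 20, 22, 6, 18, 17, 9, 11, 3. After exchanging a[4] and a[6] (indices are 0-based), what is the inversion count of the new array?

Positions 4 and 6 hold 17 and 11; after swapping, the array is [20, 22, 6, 18, 11, 9, 17, 3].
Sweep left to right; for each value list the smaller values that follow it:
20: 6
22: 6
6: 1
18: 4
11: 2
9: 1
17: 1
3: 0
Sum: 6 + 6 + 1 + 4 + 2 + 1 + 1 + 0 = 21

Inversions: 21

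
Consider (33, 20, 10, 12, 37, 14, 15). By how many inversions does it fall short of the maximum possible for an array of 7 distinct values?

Maximum inversions for 7 distinct elements is C(7, 2) = 7·6/2 = 21.
Current inversions — for each element, count later smaller elements:
33: 5
20: 4
10: 0
12: 0
37: 2
14: 0
15: 0
Current total: 5 + 4 + 0 + 0 + 2 + 0 + 0 = 11
Shortfall: 21 − 11 = 10

10 inversions short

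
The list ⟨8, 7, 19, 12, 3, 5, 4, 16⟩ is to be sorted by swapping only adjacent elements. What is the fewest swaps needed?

Each adjacent swap fixes exactly one inversion, so the minimum swap count equals the number of inversions.
Count inversions — for each element, later elements that are smaller:
8: 7, 3, 5, 4 → 4
7: 3, 5, 4 → 3
19: 12, 3, 5, 4, 16 → 5
12: 3, 5, 4 → 3
3: none → 0
5: 4 → 1
4: none → 0
16: none → 0
Total inversions: 4 + 3 + 5 + 3 + 0 + 1 + 0 + 0 = 16

16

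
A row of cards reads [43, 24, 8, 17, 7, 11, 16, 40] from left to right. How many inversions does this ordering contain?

For each element, count later entries that are smaller:
43 → 24, 8, 17, 7, 11, 16, 40 → 7
24 → 8, 17, 7, 11, 16 → 5
8 → 7 → 1
17 → 7, 11, 16 → 3
7 → none → 0
11 → none → 0
16 → none → 0
40 → none → 0
Sum: 7 + 5 + 1 + 3 + 0 + 0 + 0 + 0 = 16

Inversions: 16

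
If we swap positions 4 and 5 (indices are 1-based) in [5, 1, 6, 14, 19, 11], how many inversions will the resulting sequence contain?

There are 4 inversions.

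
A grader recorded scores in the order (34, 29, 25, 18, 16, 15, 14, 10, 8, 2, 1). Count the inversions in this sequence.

There are 55 inversions.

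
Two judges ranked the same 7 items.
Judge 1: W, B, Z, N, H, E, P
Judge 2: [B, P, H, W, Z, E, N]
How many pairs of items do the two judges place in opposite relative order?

10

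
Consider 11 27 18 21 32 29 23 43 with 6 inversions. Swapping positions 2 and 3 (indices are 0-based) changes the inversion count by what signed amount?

Positions 2 and 3 hold 18 and 21; after swapping, the array is [11, 27, 21, 18, 32, 29, 23, 43].
Count, for each position, how many later elements it exceeds:
11 → none → 0
27 → 21, 18, 23 → 3
21 → 18 → 1
18 → none → 0
32 → 29, 23 → 2
29 → 23 → 1
23 → none → 0
43 → none → 0
Sum: 0 + 3 + 1 + 0 + 2 + 1 + 0 + 0 = 7
Change: 7 − 6 = +1

+1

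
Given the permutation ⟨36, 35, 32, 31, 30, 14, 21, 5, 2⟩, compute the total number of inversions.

35 inversions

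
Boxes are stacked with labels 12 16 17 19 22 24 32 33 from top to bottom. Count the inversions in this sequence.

Count, for each position, how many later elements it exceeds:
12 → none → 0
16 → none → 0
17 → none → 0
19 → none → 0
22 → none → 0
24 → none → 0
32 → none → 0
33 → none → 0
Sum: 0 + 0 + 0 + 0 + 0 + 0 + 0 + 0 = 0

0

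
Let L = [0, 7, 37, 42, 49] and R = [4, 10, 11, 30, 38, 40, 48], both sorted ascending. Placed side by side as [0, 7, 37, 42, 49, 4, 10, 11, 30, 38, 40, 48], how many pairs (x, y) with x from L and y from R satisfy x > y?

18

Count, for every r in R, how many entries of L exceed r:
r = 4: 7, 37, 42, 49 → 4
r = 10: 37, 42, 49 → 3
r = 11: 37, 42, 49 → 3
r = 30: 37, 42, 49 → 3
r = 38: 42, 49 → 2
r = 40: 42, 49 → 2
r = 48: 49 → 1
Cross-inversions: 4 + 3 + 3 + 3 + 2 + 2 + 1 = 18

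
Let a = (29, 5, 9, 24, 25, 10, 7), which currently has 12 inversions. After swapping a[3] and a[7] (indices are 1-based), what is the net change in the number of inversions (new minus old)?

-1

Positions 3 and 7 hold 9 and 7; after swapping, the array is [29, 5, 7, 24, 25, 10, 9].
Element-by-element contributions:
29 → 5, 7, 24, 25, 10, 9 → 6
5 → none → 0
7 → none → 0
24 → 10, 9 → 2
25 → 10, 9 → 2
10 → 9 → 1
9 → none → 0
Sum: 6 + 0 + 0 + 2 + 2 + 1 + 0 = 11
Change: 11 − 12 = -1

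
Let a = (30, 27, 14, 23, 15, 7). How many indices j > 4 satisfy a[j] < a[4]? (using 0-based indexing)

1

The element at index 4 is 15.
Elements after it: 7
Those smaller than 15: 7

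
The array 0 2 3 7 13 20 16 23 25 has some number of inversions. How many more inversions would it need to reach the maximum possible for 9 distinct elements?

35

Maximum inversions for 9 distinct elements is C(9, 2) = 9·8/2 = 36.
Current inversions — for each element, count later smaller elements:
0: 0
2: 0
3: 0
7: 0
13: 0
20: 1
16: 0
23: 0
25: 0
Current total: 0 + 0 + 0 + 0 + 0 + 1 + 0 + 0 + 0 = 1
Shortfall: 36 − 1 = 35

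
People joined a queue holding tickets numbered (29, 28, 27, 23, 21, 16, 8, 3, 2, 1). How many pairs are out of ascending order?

45 out-of-order pairs

Element-by-element contributions:
29: 9
28: 8
27: 7
23: 6
21: 5
16: 4
8: 3
3: 2
2: 1
1: 0
Sum: 9 + 8 + 7 + 6 + 5 + 4 + 3 + 2 + 1 + 0 = 45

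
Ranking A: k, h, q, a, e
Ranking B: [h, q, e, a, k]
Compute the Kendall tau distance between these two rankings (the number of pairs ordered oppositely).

Assign each item its position (1..5) in the first ordering, then rewrite the second ordering as that position sequence:
positions: k→1, h→2, q→3, a→4, e→5
second ordering as positions: [2, 3, 5, 4, 1]
Discordant pairs = inversions in this position sequence.
2: 1 → 1
3: 1 → 1
5: 4, 1 → 2
4: 1 → 1
1: 0
Total: 1 + 1 + 2 + 1 + 0 = 5

Discordant pairs: 5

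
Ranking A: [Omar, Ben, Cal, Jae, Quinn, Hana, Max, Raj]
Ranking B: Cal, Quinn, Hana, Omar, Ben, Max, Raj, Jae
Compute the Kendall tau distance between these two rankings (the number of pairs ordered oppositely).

Assign each item its position (1..8) in the first ordering, then rewrite the second ordering as that position sequence:
positions: Omar→1, Ben→2, Cal→3, Jae→4, Quinn→5, Hana→6, Max→7, Raj→8
second ordering as positions: [3, 5, 6, 1, 2, 7, 8, 4]
Discordant pairs = inversions in this position sequence.
3: 1, 2 → 2
5: 1, 2, 4 → 3
6: 1, 2, 4 → 3
1: 0
2: 0
7: 4 → 1
8: 4 → 1
4: 0
Total: 2 + 3 + 3 + 0 + 0 + 1 + 1 + 0 = 10

There are 10 discordant pairs.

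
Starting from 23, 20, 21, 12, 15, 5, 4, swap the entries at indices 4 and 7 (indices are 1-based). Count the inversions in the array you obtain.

Positions 4 and 7 hold 12 and 4; after swapping, the array is [23, 20, 21, 4, 15, 5, 12].
Element-by-element contributions:
23 → 20, 21, 4, 15, 5, 12 → 6
20 → 4, 15, 5, 12 → 4
21 → 4, 15, 5, 12 → 4
4 → none → 0
15 → 5, 12 → 2
5 → none → 0
12 → none → 0
Sum: 6 + 4 + 4 + 0 + 2 + 0 + 0 = 16

16 inversions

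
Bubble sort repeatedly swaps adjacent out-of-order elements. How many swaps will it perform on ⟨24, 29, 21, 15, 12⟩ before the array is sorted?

9

Minimum adjacent swaps = number of inversions (each swap of adjacent out-of-order elements removes one inversion and no swap can remove more).
Count inversions — for each element, later elements that are smaller:
24: 21, 15, 12 → 3
29: 21, 15, 12 → 3
21: 15, 12 → 2
15: 12 → 1
12: none → 0
Total inversions: 3 + 3 + 2 + 1 + 0 = 9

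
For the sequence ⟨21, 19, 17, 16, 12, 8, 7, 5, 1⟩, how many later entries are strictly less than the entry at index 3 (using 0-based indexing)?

The element at index 3 is 16.
Elements after it: 12, 8, 7, 5, 1
Those smaller than 16: 12, 8, 7, 5, 1

5 such elements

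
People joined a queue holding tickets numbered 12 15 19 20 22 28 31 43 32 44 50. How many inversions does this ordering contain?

For each element, count later entries that are smaller:
12 → none → 0
15 → none → 0
19 → none → 0
20 → none → 0
22 → none → 0
28 → none → 0
31 → none → 0
43 → 32 → 1
32 → none → 0
44 → none → 0
50 → none → 0
Sum: 0 + 0 + 0 + 0 + 0 + 0 + 0 + 1 + 0 + 0 + 0 = 1

1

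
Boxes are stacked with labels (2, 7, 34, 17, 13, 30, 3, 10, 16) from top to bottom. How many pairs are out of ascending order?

16 inversions

For each element, count later entries that are smaller:
2: 0
7: 1
34: 6
17: 4
13: 2
30: 3
3: 0
10: 0
16: 0
Sum: 0 + 1 + 6 + 4 + 2 + 3 + 0 + 0 + 0 = 16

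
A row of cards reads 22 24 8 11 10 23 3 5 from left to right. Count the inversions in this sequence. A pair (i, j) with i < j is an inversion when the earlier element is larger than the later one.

Element-by-element contributions:
22 → 8, 11, 10, 3, 5 → 5
24 → 8, 11, 10, 23, 3, 5 → 6
8 → 3, 5 → 2
11 → 10, 3, 5 → 3
10 → 3, 5 → 2
23 → 3, 5 → 2
3 → none → 0
5 → none → 0
Sum: 5 + 6 + 2 + 3 + 2 + 2 + 0 + 0 = 20

20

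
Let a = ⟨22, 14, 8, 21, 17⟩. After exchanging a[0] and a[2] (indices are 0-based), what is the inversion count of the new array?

Positions 0 and 2 hold 22 and 8; after swapping, the array is [8, 14, 22, 21, 17].
Element-by-element contributions:
8: 0
14: 0
22: 2
21: 1
17: 0
Sum: 0 + 0 + 2 + 1 + 0 = 3

3 inversions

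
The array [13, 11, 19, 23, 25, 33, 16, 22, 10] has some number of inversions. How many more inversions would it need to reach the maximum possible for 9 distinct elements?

20 inversions short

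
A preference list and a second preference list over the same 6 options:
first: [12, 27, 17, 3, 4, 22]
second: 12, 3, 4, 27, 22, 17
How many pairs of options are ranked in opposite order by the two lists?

5

Assign each item its position (1..6) in the first ordering, then rewrite the second ordering as that position sequence:
positions: 12→1, 27→2, 17→3, 3→4, 4→5, 22→6
second ordering as positions: [1, 4, 5, 2, 6, 3]
Discordant pairs = inversions in this position sequence.
1: 0
4: 2, 3 → 2
5: 2, 3 → 2
2: 0
6: 3 → 1
3: 0
Total: 0 + 2 + 2 + 0 + 1 + 0 = 5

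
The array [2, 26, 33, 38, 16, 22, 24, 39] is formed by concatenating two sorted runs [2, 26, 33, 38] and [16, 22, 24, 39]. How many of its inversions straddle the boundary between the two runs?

Take each right-half value and tally the left-half values above it:
r = 16: 26, 33, 38 → 3
r = 22: 26, 33, 38 → 3
r = 24: 26, 33, 38 → 3
r = 39: none → 0
Cross-inversions: 3 + 3 + 3 + 0 = 9

9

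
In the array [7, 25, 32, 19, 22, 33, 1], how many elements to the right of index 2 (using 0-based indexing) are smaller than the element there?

3

The element at index 2 is 32.
Elements after it: 19, 22, 33, 1
Those smaller than 32: 19, 22, 1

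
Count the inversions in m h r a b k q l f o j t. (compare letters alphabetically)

Element-by-element contributions:
m: 7
h: 3
r: 8
a: 0
b: 0
k: 2
q: 4
l: 2
f: 0
o: 1
j: 0
t: 0
Sum: 7 + 3 + 8 + 0 + 0 + 2 + 4 + 2 + 0 + 1 + 0 + 0 = 27

27 out-of-order pairs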